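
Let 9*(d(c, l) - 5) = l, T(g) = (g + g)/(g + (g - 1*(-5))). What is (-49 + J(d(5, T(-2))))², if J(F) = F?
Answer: 160000/81 ≈ 1975.3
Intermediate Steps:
T(g) = 2*g/(5 + 2*g) (T(g) = (2*g)/(g + (g + 5)) = (2*g)/(g + (5 + g)) = (2*g)/(5 + 2*g) = 2*g/(5 + 2*g))
d(c, l) = 5 + l/9
(-49 + J(d(5, T(-2))))² = (-49 + (5 + (2*(-2)/(5 + 2*(-2)))/9))² = (-49 + (5 + (2*(-2)/(5 - 4))/9))² = (-49 + (5 + (2*(-2)/1)/9))² = (-49 + (5 + (2*(-2)*1)/9))² = (-49 + (5 + (⅑)*(-4)))² = (-49 + (5 - 4/9))² = (-49 + 41/9)² = (-400/9)² = 160000/81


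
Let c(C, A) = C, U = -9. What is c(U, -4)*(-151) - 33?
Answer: 1326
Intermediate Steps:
c(U, -4)*(-151) - 33 = -9*(-151) - 33 = 1359 - 33 = 1326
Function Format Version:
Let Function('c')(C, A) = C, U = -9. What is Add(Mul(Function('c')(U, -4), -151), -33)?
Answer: 1326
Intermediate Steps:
Add(Mul(Function('c')(U, -4), -151), -33) = Add(Mul(-9, -151), -33) = Add(1359, -33) = 1326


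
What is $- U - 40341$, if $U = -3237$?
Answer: $-37104$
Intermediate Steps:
$- U - 40341 = \left(-1\right) \left(-3237\right) - 40341 = 3237 - 40341 = -37104$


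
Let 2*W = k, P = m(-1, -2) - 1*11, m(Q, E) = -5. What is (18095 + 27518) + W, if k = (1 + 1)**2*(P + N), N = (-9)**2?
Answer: 45743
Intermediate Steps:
N = 81
P = -16 (P = -5 - 1*11 = -5 - 11 = -16)
k = 260 (k = (1 + 1)**2*(-16 + 81) = 2**2*65 = 4*65 = 260)
W = 130 (W = (1/2)*260 = 130)
(18095 + 27518) + W = (18095 + 27518) + 130 = 45613 + 130 = 45743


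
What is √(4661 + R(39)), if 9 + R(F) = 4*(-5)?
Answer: 2*√1158 ≈ 68.059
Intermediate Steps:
R(F) = -29 (R(F) = -9 + 4*(-5) = -9 - 20 = -29)
√(4661 + R(39)) = √(4661 - 29) = √4632 = 2*√1158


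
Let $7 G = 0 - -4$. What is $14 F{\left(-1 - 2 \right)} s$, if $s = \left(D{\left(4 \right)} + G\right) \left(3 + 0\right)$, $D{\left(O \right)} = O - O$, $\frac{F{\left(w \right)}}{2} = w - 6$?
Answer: $-432$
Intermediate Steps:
$G = \frac{4}{7}$ ($G = \frac{0 - -4}{7} = \frac{0 + 4}{7} = \frac{1}{7} \cdot 4 = \frac{4}{7} \approx 0.57143$)
$F{\left(w \right)} = -12 + 2 w$ ($F{\left(w \right)} = 2 \left(w - 6\right) = 2 \left(-6 + w\right) = -12 + 2 w$)
$D{\left(O \right)} = 0$
$s = \frac{12}{7}$ ($s = \left(0 + \frac{4}{7}\right) \left(3 + 0\right) = \frac{4}{7} \cdot 3 = \frac{12}{7} \approx 1.7143$)
$14 F{\left(-1 - 2 \right)} s = 14 \left(-12 + 2 \left(-1 - 2\right)\right) \frac{12}{7} = 14 \left(-12 + 2 \left(-3\right)\right) \frac{12}{7} = 14 \left(-12 - 6\right) \frac{12}{7} = 14 \left(-18\right) \frac{12}{7} = \left(-252\right) \frac{12}{7} = -432$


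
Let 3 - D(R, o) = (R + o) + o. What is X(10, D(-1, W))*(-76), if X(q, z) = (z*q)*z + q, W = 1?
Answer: -3800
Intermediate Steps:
D(R, o) = 3 - R - 2*o (D(R, o) = 3 - ((R + o) + o) = 3 - (R + 2*o) = 3 + (-R - 2*o) = 3 - R - 2*o)
X(q, z) = q + q*z**2 (X(q, z) = (q*z)*z + q = q*z**2 + q = q + q*z**2)
X(10, D(-1, W))*(-76) = (10*(1 + (3 - 1*(-1) - 2*1)**2))*(-76) = (10*(1 + (3 + 1 - 2)**2))*(-76) = (10*(1 + 2**2))*(-76) = (10*(1 + 4))*(-76) = (10*5)*(-76) = 50*(-76) = -3800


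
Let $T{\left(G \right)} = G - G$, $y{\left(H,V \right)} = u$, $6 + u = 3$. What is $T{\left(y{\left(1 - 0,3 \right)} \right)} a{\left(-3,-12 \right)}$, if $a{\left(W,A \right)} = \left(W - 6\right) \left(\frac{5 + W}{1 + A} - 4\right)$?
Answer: $0$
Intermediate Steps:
$u = -3$ ($u = -6 + 3 = -3$)
$y{\left(H,V \right)} = -3$
$a{\left(W,A \right)} = \left(-6 + W\right) \left(-4 + \frac{5 + W}{1 + A}\right)$ ($a{\left(W,A \right)} = \left(-6 + W\right) \left(\frac{5 + W}{1 + A} - 4\right) = \left(-6 + W\right) \left(-4 + \frac{5 + W}{1 + A}\right)$)
$T{\left(G \right)} = 0$
$T{\left(y{\left(1 - 0,3 \right)} \right)} a{\left(-3,-12 \right)} = 0 \frac{-6 + \left(-3\right)^{2} - -15 + 24 \left(-12\right) - \left(-48\right) \left(-3\right)}{1 - 12} = 0 \frac{-6 + 9 + 15 - 288 - 144}{-11} = 0 \left(\left(- \frac{1}{11}\right) \left(-414\right)\right) = 0 \cdot \frac{414}{11} = 0$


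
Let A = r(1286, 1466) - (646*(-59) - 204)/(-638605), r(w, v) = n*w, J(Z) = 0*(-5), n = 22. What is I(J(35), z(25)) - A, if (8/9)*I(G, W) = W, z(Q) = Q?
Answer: -8493841683/300520 ≈ -28264.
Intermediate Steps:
J(Z) = 0
I(G, W) = 9*W/8
r(w, v) = 22*w
A = 1062786726/37565 (A = 22*1286 - (646*(-59) - 204)/(-638605) = 28292 - (-38114 - 204)*(-1)/638605 = 28292 - (-38318)*(-1)/638605 = 28292 - 1*2254/37565 = 28292 - 2254/37565 = 1062786726/37565 ≈ 28292.)
I(J(35), z(25)) - A = (9/8)*25 - 1*1062786726/37565 = 225/8 - 1062786726/37565 = -8493841683/300520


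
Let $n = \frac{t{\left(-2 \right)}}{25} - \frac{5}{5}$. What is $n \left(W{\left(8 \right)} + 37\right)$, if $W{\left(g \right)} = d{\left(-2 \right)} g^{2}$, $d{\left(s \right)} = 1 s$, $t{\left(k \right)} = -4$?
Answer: $\frac{2639}{25} \approx 105.56$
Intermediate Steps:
$d{\left(s \right)} = s$
$W{\left(g \right)} = - 2 g^{2}$
$n = - \frac{29}{25}$ ($n = - \frac{4}{25} - \frac{5}{5} = \left(-4\right) \frac{1}{25} - 1 = - \frac{4}{25} - 1 = - \frac{29}{25} \approx -1.16$)
$n \left(W{\left(8 \right)} + 37\right) = - \frac{29 \left(- 2 \cdot 8^{2} + 37\right)}{25} = - \frac{29 \left(\left(-2\right) 64 + 37\right)}{25} = - \frac{29 \left(-128 + 37\right)}{25} = \left(- \frac{29}{25}\right) \left(-91\right) = \frac{2639}{25}$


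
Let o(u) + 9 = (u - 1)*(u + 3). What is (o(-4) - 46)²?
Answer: 2500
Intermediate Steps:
o(u) = -9 + (-1 + u)*(3 + u) (o(u) = -9 + (u - 1)*(u + 3) = -9 + (-1 + u)*(3 + u))
(o(-4) - 46)² = ((-12 + (-4)² + 2*(-4)) - 46)² = ((-12 + 16 - 8) - 46)² = (-4 - 46)² = (-50)² = 2500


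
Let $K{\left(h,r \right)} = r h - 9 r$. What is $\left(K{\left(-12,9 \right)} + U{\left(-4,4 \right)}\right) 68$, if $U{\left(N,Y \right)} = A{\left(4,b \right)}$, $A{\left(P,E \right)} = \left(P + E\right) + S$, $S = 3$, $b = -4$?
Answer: $-12648$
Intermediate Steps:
$A{\left(P,E \right)} = 3 + E + P$ ($A{\left(P,E \right)} = \left(P + E\right) + 3 = \left(E + P\right) + 3 = 3 + E + P$)
$U{\left(N,Y \right)} = 3$ ($U{\left(N,Y \right)} = 3 - 4 + 4 = 3$)
$K{\left(h,r \right)} = - 9 r + h r$ ($K{\left(h,r \right)} = h r - 9 r = - 9 r + h r$)
$\left(K{\left(-12,9 \right)} + U{\left(-4,4 \right)}\right) 68 = \left(9 \left(-9 - 12\right) + 3\right) 68 = \left(9 \left(-21\right) + 3\right) 68 = \left(-189 + 3\right) 68 = \left(-186\right) 68 = -12648$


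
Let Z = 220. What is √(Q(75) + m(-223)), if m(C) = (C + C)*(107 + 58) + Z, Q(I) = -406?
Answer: 4*I*√4611 ≈ 271.62*I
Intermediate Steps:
m(C) = 220 + 330*C (m(C) = (C + C)*(107 + 58) + 220 = (2*C)*165 + 220 = 330*C + 220 = 220 + 330*C)
√(Q(75) + m(-223)) = √(-406 + (220 + 330*(-223))) = √(-406 + (220 - 73590)) = √(-406 - 73370) = √(-73776) = 4*I*√4611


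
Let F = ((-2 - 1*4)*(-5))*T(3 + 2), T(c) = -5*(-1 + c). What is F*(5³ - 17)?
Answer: -64800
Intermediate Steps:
T(c) = 5 - 5*c
F = -600 (F = ((-2 - 1*4)*(-5))*(5 - 5*(3 + 2)) = ((-2 - 4)*(-5))*(5 - 5*5) = (-6*(-5))*(5 - 25) = 30*(-20) = -600)
F*(5³ - 17) = -600*(5³ - 17) = -600*(125 - 17) = -600*108 = -64800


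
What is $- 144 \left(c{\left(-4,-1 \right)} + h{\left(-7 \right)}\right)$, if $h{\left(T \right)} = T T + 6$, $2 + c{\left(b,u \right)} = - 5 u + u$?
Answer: $-8208$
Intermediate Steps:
$c{\left(b,u \right)} = -2 - 4 u$ ($c{\left(b,u \right)} = -2 + \left(- 5 u + u\right) = -2 - 4 u$)
$h{\left(T \right)} = 6 + T^{2}$ ($h{\left(T \right)} = T^{2} + 6 = 6 + T^{2}$)
$- 144 \left(c{\left(-4,-1 \right)} + h{\left(-7 \right)}\right) = - 144 \left(\left(-2 - -4\right) + \left(6 + \left(-7\right)^{2}\right)\right) = - 144 \left(\left(-2 + 4\right) + \left(6 + 49\right)\right) = - 144 \left(2 + 55\right) = \left(-144\right) 57 = -8208$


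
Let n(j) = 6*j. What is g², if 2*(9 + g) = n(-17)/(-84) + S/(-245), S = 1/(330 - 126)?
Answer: 703838780401/9992001600 ≈ 70.440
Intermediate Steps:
S = 1/204 ≈ 0.0049020
g = -838951/99960 (g = -9 + ((6*(-17))/(-84) + (1/204)/(-245))/2 = -9 + (-102*(-1/84) + (1/204)*(-1/245))/2 = -9 + (17/14 - 1/49980)/2 = -9 + (½)*(60689/49980) = -9 + 60689/99960 = -838951/99960 ≈ -8.3929)
g² = (-838951/99960)² = 703838780401/9992001600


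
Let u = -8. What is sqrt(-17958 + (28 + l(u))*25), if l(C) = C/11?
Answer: I*sqrt(2090418)/11 ≈ 131.44*I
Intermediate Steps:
l(C) = C/11 (l(C) = C*(1/11) = C/11)
sqrt(-17958 + (28 + l(u))*25) = sqrt(-17958 + (28 + (1/11)*(-8))*25) = sqrt(-17958 + (28 - 8/11)*25) = sqrt(-17958 + (300/11)*25) = sqrt(-17958 + 7500/11) = sqrt(-190038/11) = I*sqrt(2090418)/11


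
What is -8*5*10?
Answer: -400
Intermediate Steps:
-8*5*10 = -40*10 = -400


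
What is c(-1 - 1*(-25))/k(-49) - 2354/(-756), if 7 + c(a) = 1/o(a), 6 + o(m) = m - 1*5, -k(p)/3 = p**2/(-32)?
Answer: 5196403/1685502 ≈ 3.0830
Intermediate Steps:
k(p) = 3*p**2/32 (k(p) = -3*p**2/(-32) = -(-3)*p**2/32 = 3*p**2/32)
o(m) = -11 + m (o(m) = -6 + (m - 1*5) = -6 + (m - 5) = -6 + (-5 + m) = -11 + m)
c(a) = -7 + 1/(-11 + a)
c(-1 - 1*(-25))/k(-49) - 2354/(-756) = ((78 - 7*(-1 - 1*(-25)))/(-11 + (-1 - 1*(-25))))/(((3/32)*(-49)**2)) - 2354/(-756) = ((78 - 7*(-1 + 25))/(-11 + (-1 + 25)))/(((3/32)*2401)) - 2354*(-1/756) = ((78 - 7*24)/(-11 + 24))/(7203/32) + 1177/378 = ((78 - 168)/13)*(32/7203) + 1177/378 = ((1/13)*(-90))*(32/7203) + 1177/378 = -90/13*32/7203 + 1177/378 = -960/31213 + 1177/378 = 5196403/1685502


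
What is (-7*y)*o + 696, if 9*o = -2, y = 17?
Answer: 6502/9 ≈ 722.44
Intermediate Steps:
o = -2/9 (o = (⅑)*(-2) = -2/9 ≈ -0.22222)
(-7*y)*o + 696 = -7*17*(-2/9) + 696 = -119*(-2/9) + 696 = 238/9 + 696 = 6502/9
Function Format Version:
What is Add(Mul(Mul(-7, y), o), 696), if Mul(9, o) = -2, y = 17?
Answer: Rational(6502, 9) ≈ 722.44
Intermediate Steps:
o = Rational(-2, 9) (o = Mul(Rational(1, 9), -2) = Rational(-2, 9) ≈ -0.22222)
Add(Mul(Mul(-7, y), o), 696) = Add(Mul(Mul(-7, 17), Rational(-2, 9)), 696) = Add(Mul(-119, Rational(-2, 9)), 696) = Add(Rational(238, 9), 696) = Rational(6502, 9)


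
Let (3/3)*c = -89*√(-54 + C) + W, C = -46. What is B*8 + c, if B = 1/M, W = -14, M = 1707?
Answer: -23890/1707 - 890*I ≈ -13.995 - 890.0*I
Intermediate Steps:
B = 1/1707 ≈ 0.00058582
c = -14 - 890*I (c = -89*√(-54 - 46) - 14 = -890*I - 14 = -14 - 890*I ≈ -14.0 - 890.0*I)
B*8 + c = (1/1707)*8 + (-14 - 890*I) = 8/1707 + (-14 - 890*I) = -23890/1707 - 890*I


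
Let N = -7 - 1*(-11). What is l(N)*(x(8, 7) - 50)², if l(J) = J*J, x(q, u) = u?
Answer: 29584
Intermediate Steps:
N = 4 (N = -7 + 11 = 4)
l(J) = J²
l(N)*(x(8, 7) - 50)² = 4²*(7 - 50)² = 16*(-43)² = 16*1849 = 29584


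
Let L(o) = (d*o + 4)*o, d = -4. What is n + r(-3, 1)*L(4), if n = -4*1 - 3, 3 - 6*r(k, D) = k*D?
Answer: -55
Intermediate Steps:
L(o) = o*(4 - 4*o) (L(o) = (-4*o + 4)*o = (4 - 4*o)*o = o*(4 - 4*o))
r(k, D) = 1/2 - D*k/6 (r(k, D) = 1/2 - k*D/6 = 1/2 - D*k/6)
n = -7 (n = -4 - 3 = -7)
n + r(-3, 1)*L(4) = -7 + (1/2 - 1/6*1*(-3))*(4*4*(1 - 1*4)) = -7 + (1/2 + 1/2)*(4*4*(1 - 4)) = -7 + 1*(4*4*(-3)) = -7 + 1*(-48) = -7 - 48 = -55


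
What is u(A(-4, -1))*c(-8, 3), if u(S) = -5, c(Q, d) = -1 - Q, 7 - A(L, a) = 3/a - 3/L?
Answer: -35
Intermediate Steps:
A(L, a) = 7 - 3/a + 3/L (A(L, a) = 7 - (3/a - 3/L) = 7 - (-3/L + 3/a) = 7 + (-3/a + 3/L) = 7 - 3/a + 3/L)
u(A(-4, -1))*c(-8, 3) = -5*(-1 - 1*(-8)) = -5*(-1 + 8) = -5*7 = -35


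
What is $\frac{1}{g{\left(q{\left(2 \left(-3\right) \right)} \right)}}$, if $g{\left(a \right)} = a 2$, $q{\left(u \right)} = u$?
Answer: $- \frac{1}{12} \approx -0.083333$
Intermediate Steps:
$g{\left(a \right)} = 2 a$
$\frac{1}{g{\left(q{\left(2 \left(-3\right) \right)} \right)}} = \frac{1}{2 \cdot 2 \left(-3\right)} = \frac{1}{2 \left(-6\right)} = \frac{1}{-12} = - \frac{1}{12}$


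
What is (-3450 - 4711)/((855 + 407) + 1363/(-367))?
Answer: -2995087/461791 ≈ -6.4858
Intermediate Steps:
(-3450 - 4711)/((855 + 407) + 1363/(-367)) = -8161/(1262 + 1363*(-1/367)) = -8161/(1262 - 1363/367) = -8161/461791/367 = -8161*367/461791 = -2995087/461791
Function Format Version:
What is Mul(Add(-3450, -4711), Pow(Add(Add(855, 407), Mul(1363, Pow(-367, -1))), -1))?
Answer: Rational(-2995087, 461791) ≈ -6.4858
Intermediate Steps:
Mul(Add(-3450, -4711), Pow(Add(Add(855, 407), Mul(1363, Pow(-367, -1))), -1)) = Mul(-8161, Pow(Add(1262, Mul(1363, Rational(-1, 367))), -1)) = Mul(-8161, Pow(Add(1262, Rational(-1363, 367)), -1)) = Mul(-8161, Pow(Rational(461791, 367), -1)) = Mul(-8161, Rational(367, 461791)) = Rational(-2995087, 461791)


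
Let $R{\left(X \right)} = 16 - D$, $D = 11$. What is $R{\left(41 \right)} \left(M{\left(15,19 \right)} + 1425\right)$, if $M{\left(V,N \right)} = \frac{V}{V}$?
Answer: $7130$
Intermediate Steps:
$M{\left(V,N \right)} = 1$
$R{\left(X \right)} = 5$ ($R{\left(X \right)} = 16 - 11 = 5$)
$R{\left(41 \right)} \left(M{\left(15,19 \right)} + 1425\right) = 5 \left(1 + 1425\right) = 5 \cdot 1426 = 7130$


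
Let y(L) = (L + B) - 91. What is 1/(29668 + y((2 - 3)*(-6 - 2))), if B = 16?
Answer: 1/29601 ≈ 3.3783e-5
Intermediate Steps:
y(L) = -75 + L (y(L) = (L + 16) - 91 = (16 + L) - 91 = -75 + L)
1/(29668 + y((2 - 3)*(-6 - 2))) = 1/(29668 + (-75 + (2 - 3)*(-6 - 2))) = 1/(29668 + (-75 - 1*(-8))) = 1/(29668 + (-75 + 8)) = 1/(29668 - 67) = 1/29601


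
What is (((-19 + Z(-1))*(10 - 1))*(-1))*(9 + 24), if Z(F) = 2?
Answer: 5049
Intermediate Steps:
(((-19 + Z(-1))*(10 - 1))*(-1))*(9 + 24) = (((-19 + 2)*(10 - 1))*(-1))*(9 + 24) = (-17*9*(-1))*33 = -153*(-1)*33 = 153*33 = 5049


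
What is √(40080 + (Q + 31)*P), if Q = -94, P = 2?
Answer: √39954 ≈ 199.89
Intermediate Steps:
√(40080 + (Q + 31)*P) = √(40080 + (-94 + 31)*2) = √(40080 - 63*2) = √(40080 - 126) = √39954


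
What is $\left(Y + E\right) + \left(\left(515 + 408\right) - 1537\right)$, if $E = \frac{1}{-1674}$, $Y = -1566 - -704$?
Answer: $- \frac{2470825}{1674} \approx -1476.0$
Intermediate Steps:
$Y = -862$ ($Y = -1566 + 704 = -862$)
$E = - \frac{1}{1674} \approx -0.00059737$
$\left(Y + E\right) + \left(\left(515 + 408\right) - 1537\right) = \left(-862 - \frac{1}{1674}\right) + \left(\left(515 + 408\right) - 1537\right) = - \frac{1442989}{1674} + \left(923 - 1537\right) = - \frac{1442989}{1674} - 614 = - \frac{2470825}{1674}$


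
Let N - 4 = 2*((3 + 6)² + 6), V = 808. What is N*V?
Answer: 143824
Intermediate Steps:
N = 178 (N = 4 + 2*((3 + 6)² + 6) = 4 + 2*(9² + 6) = 4 + 2*(81 + 6) = 4 + 2*87 = 4 + 174 = 178)
N*V = 178*808 = 143824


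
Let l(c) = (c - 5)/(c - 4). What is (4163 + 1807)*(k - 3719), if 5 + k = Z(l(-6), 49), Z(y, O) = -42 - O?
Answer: -22775550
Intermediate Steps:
l(c) = (-5 + c)/(-4 + c)
k = -96 (k = -5 + (-42 - 1*49) = -5 + (-42 - 49) = -5 - 91 = -96)
(4163 + 1807)*(k - 3719) = (4163 + 1807)*(-96 - 3719) = 5970*(-3815) = -22775550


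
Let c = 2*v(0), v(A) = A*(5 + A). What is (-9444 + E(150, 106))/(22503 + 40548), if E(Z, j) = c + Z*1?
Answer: -3098/21017 ≈ -0.14740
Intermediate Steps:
c = 0 (c = 2*(0*(5 + 0)) = 2*(0*5) = 2*0 = 0)
E(Z, j) = Z (E(Z, j) = 0 + Z*1 = 0 + Z = Z)
(-9444 + E(150, 106))/(22503 + 40548) = (-9444 + 150)/(22503 + 40548) = -9294/63051 = -9294*1/63051 = -3098/21017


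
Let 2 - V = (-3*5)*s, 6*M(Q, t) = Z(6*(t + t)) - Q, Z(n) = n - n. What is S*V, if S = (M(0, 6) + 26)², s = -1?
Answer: -8788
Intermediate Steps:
Z(n) = 0
M(Q, t) = -Q/6 (M(Q, t) = (0 - Q)/6 = (-Q)/6 = -Q/6)
V = -13 (V = 2 - (-3*5)*(-1) = 2 - (-15)*(-1) = 2 - 1*15 = 2 - 15 = -13)
S = 676 (S = (-⅙*0 + 26)² = (0 + 26)² = 26² = 676)
S*V = 676*(-13) = -8788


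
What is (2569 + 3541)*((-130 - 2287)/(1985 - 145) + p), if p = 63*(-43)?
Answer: -3047042947/184 ≈ -1.6560e+7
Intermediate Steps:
p = -2709
(2569 + 3541)*((-130 - 2287)/(1985 - 145) + p) = (2569 + 3541)*((-130 - 2287)/(1985 - 145) - 2709) = 6110*(-2417/1840 - 2709) = 6110*(-4986977/1840) = -3047042947/184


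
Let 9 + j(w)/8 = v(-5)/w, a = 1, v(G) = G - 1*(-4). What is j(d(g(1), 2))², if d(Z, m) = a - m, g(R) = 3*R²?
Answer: 4096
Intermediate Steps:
v(G) = 4 + G (v(G) = G + 4 = 4 + G)
d(Z, m) = 1 - m
j(w) = -72 - 8/w (j(w) = -72 + 8*((4 - 5)/w) = -72 + 8*(-1/w) = -72 - 8/w)
j(d(g(1), 2))² = (-72 - 8/(1 - 1*2))² = (-72 - 8/(1 - 2))² = (-72 - 8/(-1))² = (-72 - 8*(-1))² = (-72 + 8)² = (-64)² = 4096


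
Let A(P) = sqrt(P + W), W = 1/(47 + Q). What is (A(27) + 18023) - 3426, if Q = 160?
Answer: 14597 + sqrt(128570)/69 ≈ 14602.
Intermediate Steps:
W = 1/207 (W = 1/(47 + 160) = 1/207 ≈ 0.0048309)
A(P) = sqrt(1/207 + P) (A(P) = sqrt(P + 1/207) = sqrt(1/207 + P))
(A(27) + 18023) - 3426 = (sqrt(23 + 4761*27)/69 + 18023) - 3426 = (sqrt(23 + 128547)/69 + 18023) - 3426 = (sqrt(128570)/69 + 18023) - 3426 = (18023 + sqrt(128570)/69) - 3426 = 14597 + sqrt(128570)/69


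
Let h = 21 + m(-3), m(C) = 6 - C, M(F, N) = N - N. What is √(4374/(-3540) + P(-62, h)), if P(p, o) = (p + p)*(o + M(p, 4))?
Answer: I*√1295362110/590 ≈ 61.002*I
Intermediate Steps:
M(F, N) = 0
h = 30 (h = 21 + (6 - 1*(-3)) = 21 + (6 + 3) = 21 + 9 = 30)
P(p, o) = 2*o*p (P(p, o) = (p + p)*(o + 0) = (2*p)*o = 2*o*p)
√(4374/(-3540) + P(-62, h)) = √(4374/(-3540) + 2*30*(-62)) = √(4374*(-1/3540) - 3720) = √(-729/590 - 3720) = √(-2195529/590) = I*√1295362110/590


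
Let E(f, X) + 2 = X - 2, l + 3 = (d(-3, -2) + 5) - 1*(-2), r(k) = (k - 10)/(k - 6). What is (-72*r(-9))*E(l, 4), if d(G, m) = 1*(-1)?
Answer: 0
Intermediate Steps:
d(G, m) = -1
r(k) = (-10 + k)/(-6 + k)
l = 3 (l = -3 + ((-1 + 5) - 1*(-2)) = -3 + (4 + 2) = -3 + 6 = 3)
E(f, X) = -4 + X (E(f, X) = -2 + (X - 2) = -2 + (-2 + X) = -4 + X)
(-72*r(-9))*E(l, 4) = (-72*(-10 - 9)/(-6 - 9))*(-4 + 4) = -72*(-19)/(-15)*0 = -(-24)*(-19)/5*0 = -72*19/15*0 = -456/5*0 = 0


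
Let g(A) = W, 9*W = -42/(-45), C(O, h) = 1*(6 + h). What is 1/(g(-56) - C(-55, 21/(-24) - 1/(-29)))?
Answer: -31320/158347 ≈ -0.19779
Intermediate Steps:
C(O, h) = 6 + h
W = 14/135 (W = (-42/(-45))/9 = (-42*(-1/45))/9 = (⅑)*(14/15) = 14/135 ≈ 0.10370)
g(A) = 14/135
1/(g(-56) - C(-55, 21/(-24) - 1/(-29))) = 1/(14/135 - (6 + (21/(-24) - 1/(-29)))) = 1/(14/135 - (6 + (21*(-1/24) - 1*(-1/29)))) = 1/(14/135 - (6 + (-7/8 + 1/29))) = 1/(14/135 - (6 - 195/232)) = 1/(14/135 - 1*1197/232) = 1/(14/135 - 1197/232) = 1/(-158347/31320) = -31320/158347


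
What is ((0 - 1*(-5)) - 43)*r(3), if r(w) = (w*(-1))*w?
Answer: 342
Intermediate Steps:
r(w) = -w² (r(w) = (-w)*w = -w²)
((0 - 1*(-5)) - 43)*r(3) = ((0 - 1*(-5)) - 43)*(-1*3²) = ((0 + 5) - 43)*(-1*9) = (5 - 43)*(-9) = -38*(-9) = 342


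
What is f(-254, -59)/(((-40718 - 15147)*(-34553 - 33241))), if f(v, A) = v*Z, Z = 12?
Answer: -508/631218635 ≈ -8.0479e-7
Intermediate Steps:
f(v, A) = 12*v (f(v, A) = v*12 = 12*v)
f(-254, -59)/(((-40718 - 15147)*(-34553 - 33241))) = (12*(-254))/(((-40718 - 15147)*(-34553 - 33241))) = -3048/((-55865*(-67794))) = -3048/3787311810 = -3048*1/3787311810 = -508/631218635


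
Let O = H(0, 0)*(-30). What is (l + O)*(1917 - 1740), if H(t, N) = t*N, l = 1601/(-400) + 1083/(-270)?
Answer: -1702091/1200 ≈ -1418.4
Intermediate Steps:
l = -28849/3600 (l = 1601*(-1/400) + 1083*(-1/270) = -1601/400 - 361/90 = -28849/3600 ≈ -8.0136)
H(t, N) = N*t
O = 0 (O = (0*0)*(-30) = 0*(-30) = 0)
(l + O)*(1917 - 1740) = (-28849/3600 + 0)*(1917 - 1740) = -28849/3600*177 = -1702091/1200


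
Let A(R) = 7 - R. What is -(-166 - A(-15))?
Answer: 188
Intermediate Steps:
-(-166 - A(-15)) = -(-166 - (7 - 1*(-15))) = -(-166 - (7 + 15)) = -(-166 - 1*22) = -(-166 - 22) = -1*(-188) = 188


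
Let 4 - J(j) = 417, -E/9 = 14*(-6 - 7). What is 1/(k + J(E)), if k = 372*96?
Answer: 1/35299 ≈ 2.8329e-5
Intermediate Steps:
E = 1638 (E = -126*(-6 - 7) = -126*(-13) = -9*(-182) = 1638)
J(j) = -413 (J(j) = 4 - 1*417 = 4 - 417 = -413)
k = 35712
1/(k + J(E)) = 1/(35712 - 413) = 1/35299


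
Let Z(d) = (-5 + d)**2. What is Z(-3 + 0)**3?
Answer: 262144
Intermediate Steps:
Z(-3 + 0)**3 = ((-5 + (-3 + 0))**2)**3 = ((-5 - 3)**2)**3 = ((-8)**2)**3 = 64**3 = 262144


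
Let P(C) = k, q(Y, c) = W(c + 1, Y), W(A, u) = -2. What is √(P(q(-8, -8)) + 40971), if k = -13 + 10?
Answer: 6*√1138 ≈ 202.41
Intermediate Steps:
q(Y, c) = -2
k = -3
P(C) = -3
√(P(q(-8, -8)) + 40971) = √(-3 + 40971) = √40968 = 6*√1138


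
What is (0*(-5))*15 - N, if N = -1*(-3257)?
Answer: -3257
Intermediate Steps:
N = 3257
(0*(-5))*15 - N = (0*(-5))*15 - 1*3257 = 0*15 - 3257 = 0 - 3257 = -3257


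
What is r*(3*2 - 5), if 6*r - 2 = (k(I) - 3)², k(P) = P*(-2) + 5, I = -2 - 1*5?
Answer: 43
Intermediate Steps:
I = -7 (I = -2 - 5 = -7)
k(P) = 5 - 2*P (k(P) = -2*P + 5 = 5 - 2*P)
r = 43 (r = ⅓ + ((5 - 2*(-7)) - 3)²/6 = ⅓ + ((5 + 14) - 3)²/6 = ⅓ + (19 - 3)²/6 = ⅓ + (⅙)*16² = ⅓ + (⅙)*256 = ⅓ + 128/3 = 43)
r*(3*2 - 5) = 43*(3*2 - 5) = 43*(6 - 5) = 43*1 = 43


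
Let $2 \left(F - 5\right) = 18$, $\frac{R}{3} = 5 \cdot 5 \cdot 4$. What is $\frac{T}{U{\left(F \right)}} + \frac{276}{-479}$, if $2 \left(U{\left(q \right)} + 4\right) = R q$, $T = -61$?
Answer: $- \frac{607715}{1003984} \approx -0.6053$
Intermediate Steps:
$R = 300$ ($R = 3 \cdot 5 \cdot 5 \cdot 4 = 3 \cdot 25 \cdot 4 = 3 \cdot 100 = 300$)
$F = 14$ ($F = 5 + \frac{1}{2} \cdot 18 = 5 + 9 = 14$)
$U{\left(q \right)} = -4 + 150 q$ ($U{\left(q \right)} = -4 + \frac{300 q}{2} = -4 + 150 q$)
$\frac{T}{U{\left(F \right)}} + \frac{276}{-479} = - \frac{61}{-4 + 150 \cdot 14} + \frac{276}{-479} = - \frac{61}{-4 + 2100} + 276 \left(- \frac{1}{479}\right) = - \frac{61}{2096} - \frac{276}{479} = - \frac{607715}{1003984}$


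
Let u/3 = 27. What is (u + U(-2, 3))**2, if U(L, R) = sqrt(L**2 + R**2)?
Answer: (81 + sqrt(13))**2 ≈ 7158.1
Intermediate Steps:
u = 81 (u = 3*27 = 81)
(u + U(-2, 3))**2 = (81 + sqrt((-2)**2 + 3**2))**2 = (81 + sqrt(4 + 9))**2 = (81 + sqrt(13))**2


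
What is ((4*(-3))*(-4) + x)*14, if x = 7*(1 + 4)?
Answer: 1162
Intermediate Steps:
x = 35 (x = 7*5 = 35)
((4*(-3))*(-4) + x)*14 = ((4*(-3))*(-4) + 35)*14 = (-12*(-4) + 35)*14 = (48 + 35)*14 = 83*14 = 1162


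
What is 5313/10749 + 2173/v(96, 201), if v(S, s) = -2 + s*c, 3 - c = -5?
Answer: 10630085/5754298 ≈ 1.8473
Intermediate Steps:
c = 8 (c = 3 - 1*(-5) = 3 + 5 = 8)
v(S, s) = -2 + 8*s (v(S, s) = -2 + s*8 = -2 + 8*s)
5313/10749 + 2173/v(96, 201) = 5313/10749 + 2173/(-2 + 8*201) = 5313*(1/10749) + 2173/(-2 + 1608) = 1771/3583 + 2173/1606 = 10630085/5754298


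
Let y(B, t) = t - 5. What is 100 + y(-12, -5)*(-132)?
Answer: 1420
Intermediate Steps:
y(B, t) = -5 + t
100 + y(-12, -5)*(-132) = 100 + (-5 - 5)*(-132) = 100 - 10*(-132) = 100 + 1320 = 1420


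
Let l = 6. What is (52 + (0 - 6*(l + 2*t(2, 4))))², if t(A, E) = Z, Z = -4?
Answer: 4096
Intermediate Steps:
t(A, E) = -4
(52 + (0 - 6*(l + 2*t(2, 4))))² = (52 + (0 - 6*(6 + 2*(-4))))² = (52 + (0 - 6*(6 - 8)))² = (52 + (0 - 6*(-2)))² = (52 + (0 + 12))² = (52 + 12)² = 64² = 4096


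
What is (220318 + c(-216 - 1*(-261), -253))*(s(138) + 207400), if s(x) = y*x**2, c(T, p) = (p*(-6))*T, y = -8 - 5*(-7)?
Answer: 208270501264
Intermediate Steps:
y = 27 (y = -8 + 35 = 27)
c(T, p) = -6*T*p (c(T, p) = (-6*p)*T = -6*T*p)
s(x) = 27*x**2
(220318 + c(-216 - 1*(-261), -253))*(s(138) + 207400) = (220318 - 6*(-216 - 1*(-261))*(-253))*(27*138**2 + 207400) = (220318 - 6*(-216 + 261)*(-253))*(27*19044 + 207400) = (220318 - 6*45*(-253))*(514188 + 207400) = (220318 + 68310)*721588 = 288628*721588 = 208270501264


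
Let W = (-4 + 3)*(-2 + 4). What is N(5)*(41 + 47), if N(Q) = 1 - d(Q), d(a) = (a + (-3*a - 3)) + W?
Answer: 1408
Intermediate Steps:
W = -2 (W = -1*2 = -2)
d(a) = -5 - 2*a (d(a) = (a + (-3*a - 3)) - 2 = (a + (-3 - 3*a)) - 2 = (-3 - 2*a) - 2 = -5 - 2*a)
N(Q) = 6 + 2*Q (N(Q) = 1 - (-5 - 2*Q) = 1 + (5 + 2*Q) = 6 + 2*Q)
N(5)*(41 + 47) = (6 + 2*5)*(41 + 47) = (6 + 10)*88 = 16*88 = 1408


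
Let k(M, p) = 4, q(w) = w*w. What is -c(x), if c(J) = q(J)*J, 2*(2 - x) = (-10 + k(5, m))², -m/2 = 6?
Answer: 4096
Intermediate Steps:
m = -12 (m = -2*6 = -12)
q(w) = w²
x = -16 (x = 2 - (-10 + 4)²/2 = 2 - ½*(-6)² = 2 - ½*36 = 2 - 18 = -16)
c(J) = J³ (c(J) = J²*J = J³)
-c(x) = -1*(-16)³ = -1*(-4096) = 4096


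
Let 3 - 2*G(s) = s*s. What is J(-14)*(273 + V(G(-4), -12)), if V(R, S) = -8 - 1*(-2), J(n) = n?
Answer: -3738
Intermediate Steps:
G(s) = 3/2 - s²/2 (G(s) = 3/2 - s*s/2 = 3/2 - s²/2)
V(R, S) = -6 (V(R, S) = -8 + 2 = -6)
J(-14)*(273 + V(G(-4), -12)) = -14*(273 - 6) = -14*267 = -3738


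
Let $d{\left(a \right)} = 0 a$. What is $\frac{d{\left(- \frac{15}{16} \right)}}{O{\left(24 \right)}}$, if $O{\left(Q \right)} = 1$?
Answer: $0$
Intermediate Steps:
$d{\left(a \right)} = 0$
$\frac{d{\left(- \frac{15}{16} \right)}}{O{\left(24 \right)}} = \frac{0}{1} = 0 \cdot 1 = 0$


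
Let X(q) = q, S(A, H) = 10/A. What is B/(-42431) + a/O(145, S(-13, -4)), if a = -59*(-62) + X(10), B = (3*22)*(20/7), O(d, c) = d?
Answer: 1089266956/43067465 ≈ 25.292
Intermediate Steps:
B = 1320/7 (B = 66*(20*(⅐)) = 66*(20/7) = 1320/7 ≈ 188.57)
a = 3668 (a = -59*(-62) + 10 = 3658 + 10 = 3668)
B/(-42431) + a/O(145, S(-13, -4)) = (1320/7)/(-42431) + 3668/145 = (1320/7)*(-1/42431) + 3668*(1/145) = -1320/297017 + 3668/145 = 1089266956/43067465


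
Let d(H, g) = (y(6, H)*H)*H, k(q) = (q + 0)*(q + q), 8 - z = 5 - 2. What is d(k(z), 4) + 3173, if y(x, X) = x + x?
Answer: 33173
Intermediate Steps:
z = 5 (z = 8 - (5 - 2) = 8 - 1*3 = 8 - 3 = 5)
y(x, X) = 2*x
k(q) = 2*q**2 (k(q) = q*(2*q) = 2*q**2)
d(H, g) = 12*H**2 (d(H, g) = ((2*6)*H)*H = (12*H)*H = 12*H**2)
d(k(z), 4) + 3173 = 12*(2*5**2)**2 + 3173 = 12*(2*25)**2 + 3173 = 12*50**2 + 3173 = 12*2500 + 3173 = 30000 + 3173 = 33173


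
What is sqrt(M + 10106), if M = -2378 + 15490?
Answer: sqrt(23218) ≈ 152.37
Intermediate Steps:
M = 13112
sqrt(M + 10106) = sqrt(13112 + 10106) = sqrt(23218)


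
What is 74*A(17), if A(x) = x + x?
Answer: 2516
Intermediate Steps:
A(x) = 2*x
74*A(17) = 74*(2*17) = 74*34 = 2516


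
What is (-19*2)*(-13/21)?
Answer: 494/21 ≈ 23.524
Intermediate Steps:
(-19*2)*(-13/21) = -(-494)/21 = -38*(-13/21) = 494/21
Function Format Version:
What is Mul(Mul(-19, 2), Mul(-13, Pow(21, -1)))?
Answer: Rational(494, 21) ≈ 23.524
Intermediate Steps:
Mul(Mul(-19, 2), Mul(-13, Pow(21, -1))) = Mul(-38, Mul(-13, Rational(1, 21))) = Mul(-38, Rational(-13, 21)) = Rational(494, 21)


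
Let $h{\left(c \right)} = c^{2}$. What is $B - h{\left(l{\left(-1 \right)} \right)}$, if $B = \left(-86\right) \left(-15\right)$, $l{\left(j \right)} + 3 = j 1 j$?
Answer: $1286$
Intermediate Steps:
$l{\left(j \right)} = -3 + j^{2}$ ($l{\left(j \right)} = -3 + j 1 j = -3 + j j = -3 + j^{2}$)
$B = 1290$
$B - h{\left(l{\left(-1 \right)} \right)} = 1290 - \left(-3 + \left(-1\right)^{2}\right)^{2} = 1290 - \left(-3 + 1\right)^{2} = 1290 - \left(-2\right)^{2} = 1290 - 4 = 1286$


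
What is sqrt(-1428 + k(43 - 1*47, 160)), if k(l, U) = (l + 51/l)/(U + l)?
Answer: I*sqrt(34754421)/156 ≈ 37.79*I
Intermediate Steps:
k(l, U) = (l + 51/l)/(U + l)
sqrt(-1428 + k(43 - 1*47, 160)) = sqrt(-1428 + (51 + (43 - 1*47)**2)/((43 - 1*47)*(160 + (43 - 1*47)))) = sqrt(-1428 + (51 + (43 - 47)**2)/((43 - 47)*(160 + (43 - 47)))) = sqrt(-1428 + (51 + (-4)**2)/((-4)*(160 - 4))) = sqrt(-1428 - 1/4*(51 + 16)/156) = sqrt(-1428 - 1/4*1/156*67) = sqrt(-1428 - 67/624) = sqrt(-891139/624) = I*sqrt(34754421)/156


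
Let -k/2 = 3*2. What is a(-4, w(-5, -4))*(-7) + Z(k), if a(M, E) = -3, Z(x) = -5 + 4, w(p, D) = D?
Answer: 20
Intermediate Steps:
k = -12 (k = -6*2 = -2*6 = -12)
Z(x) = -1
a(-4, w(-5, -4))*(-7) + Z(k) = -3*(-7) - 1 = 21 - 1 = 20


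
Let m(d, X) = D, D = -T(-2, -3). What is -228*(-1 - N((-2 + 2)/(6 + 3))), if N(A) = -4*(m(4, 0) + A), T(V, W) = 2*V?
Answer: -3420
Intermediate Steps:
D = 4 (D = -2*(-2) = -1*(-4) = 4)
m(d, X) = 4
N(A) = -16 - 4*A (N(A) = -4*(4 + A) = -16 - 4*A)
-228*(-1 - N((-2 + 2)/(6 + 3))) = -228*(-1 - (-16 - 4*(-2 + 2)/(6 + 3))) = -228*(-1 - (-16 - 0/9)) = -228*(-1 - (-16 - 4*0)) = -228*(-1 - (-16 + 0)) = -228*(-1 - 1*(-16)) = -228*(-1 + 16) = -228*15 = -3420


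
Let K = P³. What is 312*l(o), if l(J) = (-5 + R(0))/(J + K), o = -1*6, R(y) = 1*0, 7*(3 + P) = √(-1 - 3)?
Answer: 5921730360/129437533 + 1411541040*I/129437533 ≈ 45.75 + 10.905*I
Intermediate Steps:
P = -3 + 2*I/7 (P = -3 + √(-1 - 3)/7 = -3 + √(-4)/7 = -3 + (2*I)/7 = -3 + 2*I/7 ≈ -3.0 + 0.28571*I)
R(y) = 0
o = -6
K = (-3 + 2*I/7)³ ≈ -26.265 + 7.691*I
l(J) = -5/(-1287/49 + J + 2638*I/343) (l(J) = (-5 + 0)/(J + (-1287/49 + 2638*I/343)) = -5/(-1287/49 + J + 2638*I/343))
312*l(o) = 312*(-1715/(-9009 + 343*(-6) + 2638*I)) = 312*(-1715/(-9009 - 2058 + 2638*I)) = 312*(-1715*(-11067 - 2638*I)/129437533) = -535080*(-11067 - 2638*I)/129437533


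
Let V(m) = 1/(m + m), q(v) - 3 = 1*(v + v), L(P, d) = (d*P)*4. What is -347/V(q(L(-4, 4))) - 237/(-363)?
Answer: 10496829/121 ≈ 86751.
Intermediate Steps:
L(P, d) = 4*P*d (L(P, d) = (P*d)*4 = 4*P*d)
q(v) = 3 + 2*v (q(v) = 3 + 1*(v + v) = 3 + 1*(2*v) = 3 + 2*v)
V(m) = 1/(2*m)
-347/V(q(L(-4, 4))) - 237/(-363) = -347/(1/(2*(3 + 2*(4*(-4)*4)))) - 237/(-363) = -347/(1/(2*(3 + 2*(-64)))) - 237*(-1/363) = -347/(1/(2*(3 - 128))) + 79/121 = -347/((½)/(-125)) + 79/121 = -347/((½)*(-1/125)) + 79/121 = -347/(-1/250) + 79/121 = -347*(-250) + 79/121 = 86750 + 79/121 = 10496829/121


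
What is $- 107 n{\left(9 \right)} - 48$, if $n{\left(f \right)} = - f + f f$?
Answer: $-7752$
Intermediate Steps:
$n{\left(f \right)} = f^{2} - f$ ($n{\left(f \right)} = - f + f^{2} = f^{2} - f$)
$- 107 n{\left(9 \right)} - 48 = - 107 \cdot 9 \left(-1 + 9\right) - 48 = - 107 \cdot 9 \cdot 8 - 48 = \left(-107\right) 72 - 48 = -7704 - 48 = -7752$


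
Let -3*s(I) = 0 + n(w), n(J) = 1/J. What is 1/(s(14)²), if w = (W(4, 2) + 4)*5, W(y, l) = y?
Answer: 14400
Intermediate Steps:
w = 40 (w = (4 + 4)*5 = 8*5 = 40)
n(J) = 1/J
s(I) = -1/120 (s(I) = -(0 + 1/40)/3 = -⅓*1/40 = -1/120)
1/(s(14)²) = 1/((-1/120)²) = 1/(1/14400) = 14400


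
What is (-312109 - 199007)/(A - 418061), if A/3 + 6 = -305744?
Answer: 511116/1335311 ≈ 0.38277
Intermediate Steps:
A = -917250 (A = -18 + 3*(-305744) = -18 - 917232 = -917250)
(-312109 - 199007)/(A - 418061) = (-312109 - 199007)/(-917250 - 418061) = -511116/(-1335311) = -511116*(-1/1335311) = 511116/1335311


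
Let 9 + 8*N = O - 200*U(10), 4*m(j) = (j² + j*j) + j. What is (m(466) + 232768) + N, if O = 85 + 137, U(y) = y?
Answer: 2729913/8 ≈ 3.4124e+5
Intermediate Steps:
m(j) = j²/2 + j/4 (m(j) = ((j² + j*j) + j)/4 = ((j² + j²) + j)/4 = (2*j² + j)/4 = (j + 2*j²)/4 = j²/2 + j/4)
O = 222
N = -1787/8 (N = -9/8 + (222 - 200*10)/8 = -9/8 + (222 - 2000)/8 = -9/8 + (⅛)*(-1778) = -9/8 - 889/4 = -1787/8 ≈ -223.38)
(m(466) + 232768) + N = ((¼)*466*(1 + 2*466) + 232768) - 1787/8 = ((¼)*466*(1 + 932) + 232768) - 1787/8 = ((¼)*466*933 + 232768) - 1787/8 = (217389/2 + 232768) - 1787/8 = 682925/2 - 1787/8 = 2729913/8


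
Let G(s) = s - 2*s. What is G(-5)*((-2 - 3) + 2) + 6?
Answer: -9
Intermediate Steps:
G(s) = -s
G(-5)*((-2 - 3) + 2) + 6 = (-1*(-5))*((-2 - 3) + 2) + 6 = 5*(-5 + 2) + 6 = 5*(-3) + 6 = -15 + 6 = -9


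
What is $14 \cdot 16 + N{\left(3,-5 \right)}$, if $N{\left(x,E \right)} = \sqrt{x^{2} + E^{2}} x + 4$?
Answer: $228 + 3 \sqrt{34} \approx 245.49$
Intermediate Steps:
$N{\left(x,E \right)} = 4 + x \sqrt{E^{2} + x^{2}}$ ($N{\left(x,E \right)} = \sqrt{E^{2} + x^{2}} x + 4 = x \sqrt{E^{2} + x^{2}} + 4 = 4 + x \sqrt{E^{2} + x^{2}}$)
$14 \cdot 16 + N{\left(3,-5 \right)} = 14 \cdot 16 + \left(4 + 3 \sqrt{\left(-5\right)^{2} + 3^{2}}\right) = 224 + \left(4 + 3 \sqrt{25 + 9}\right) = 224 + \left(4 + 3 \sqrt{34}\right) = 228 + 3 \sqrt{34}$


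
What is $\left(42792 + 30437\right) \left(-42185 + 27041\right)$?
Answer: $-1108979976$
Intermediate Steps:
$\left(42792 + 30437\right) \left(-42185 + 27041\right) = 73229 \left(-15144\right) = -1108979976$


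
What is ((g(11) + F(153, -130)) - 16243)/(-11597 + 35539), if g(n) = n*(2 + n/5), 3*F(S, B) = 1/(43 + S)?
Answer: -47618587/70389480 ≈ -0.67650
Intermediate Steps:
F(S, B) = 1/(3*(43 + S))
g(n) = n*(2 + n/5) (g(n) = n*(2 + n*(⅕)) = n*(2 + n/5))
((g(11) + F(153, -130)) - 16243)/(-11597 + 35539) = (((⅕)*11*(10 + 11) + 1/(3*(43 + 153))) - 16243)/(-11597 + 35539) = (((⅕)*11*21 + (⅓)/196) - 16243)/23942 = ((231/5 + (⅓)*(1/196)) - 16243)*(1/23942) = ((231/5 + 1/588) - 16243)*(1/23942) = (135833/2940 - 16243)*(1/23942) = -47618587/2940*1/23942 = -47618587/70389480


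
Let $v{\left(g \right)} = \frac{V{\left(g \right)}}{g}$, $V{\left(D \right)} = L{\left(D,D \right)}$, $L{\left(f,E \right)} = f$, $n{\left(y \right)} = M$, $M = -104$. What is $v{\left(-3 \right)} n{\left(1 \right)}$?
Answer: $-104$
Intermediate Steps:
$n{\left(y \right)} = -104$
$V{\left(D \right)} = D$
$v{\left(g \right)} = 1$ ($v{\left(g \right)} = \frac{g}{g} = 1$)
$v{\left(-3 \right)} n{\left(1 \right)} = 1 \left(-104\right) = -104$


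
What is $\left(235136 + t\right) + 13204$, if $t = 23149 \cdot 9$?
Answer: $456681$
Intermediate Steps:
$t = 208341$
$\left(235136 + t\right) + 13204 = \left(235136 + 208341\right) + 13204 = 443477 + 13204 = 456681$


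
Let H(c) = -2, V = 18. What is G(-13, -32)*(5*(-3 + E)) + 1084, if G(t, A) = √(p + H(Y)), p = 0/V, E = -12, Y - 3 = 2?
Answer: 1084 - 75*I*√2 ≈ 1084.0 - 106.07*I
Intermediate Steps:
Y = 5 (Y = 3 + 2 = 5)
p = 0 (p = 0/18 = 0*(1/18) = 0)
G(t, A) = I*√2 (G(t, A) = √(0 - 2) = √(-2) = I*√2)
G(-13, -32)*(5*(-3 + E)) + 1084 = (I*√2)*(5*(-3 - 12)) + 1084 = (I*√2)*(5*(-15)) + 1084 = (I*√2)*(-75) + 1084 = -75*I*√2 + 1084 = 1084 - 75*I*√2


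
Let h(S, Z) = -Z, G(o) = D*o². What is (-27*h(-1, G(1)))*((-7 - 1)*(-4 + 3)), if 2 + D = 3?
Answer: 216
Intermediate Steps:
D = 1 (D = -2 + 3 = 1)
G(o) = o² (G(o) = 1*o² = o²)
(-27*h(-1, G(1)))*((-7 - 1)*(-4 + 3)) = (-(-27)*1²)*((-7 - 1)*(-4 + 3)) = (-(-27))*(-8*(-1)) = -27*(-1)*8 = 27*8 = 216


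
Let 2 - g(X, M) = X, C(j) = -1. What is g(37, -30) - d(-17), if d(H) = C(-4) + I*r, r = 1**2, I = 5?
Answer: -39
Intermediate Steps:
r = 1
g(X, M) = 2 - X
d(H) = 4 (d(H) = -1 + 5*1 = -1 + 5 = 4)
g(37, -30) - d(-17) = (2 - 1*37) - 1*4 = (2 - 37) - 4 = -35 - 4 = -39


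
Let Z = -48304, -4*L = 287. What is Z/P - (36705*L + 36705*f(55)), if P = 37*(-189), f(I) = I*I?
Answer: -3032137788629/27972 ≈ -1.0840e+8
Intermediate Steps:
f(I) = I**2
L = -287/4 (L = -1/4*287 = -287/4 ≈ -71.750)
P = -6993
Z/P - (36705*L + 36705*f(55)) = -48304/(-6993) - 36705/(1/(-287/4 + 55**2)) = -48304*(-1/6993) - 36705/(1/(-287/4 + 3025)) = 48304/6993 - 36705/(1/(11813/4)) = 48304/6993 - 36705/4/11813 = 48304/6993 - 36705*11813/4 = 48304/6993 - 433596165/4 = -3032137788629/27972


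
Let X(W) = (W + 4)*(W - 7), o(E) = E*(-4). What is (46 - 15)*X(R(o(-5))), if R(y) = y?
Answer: 9672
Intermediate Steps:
o(E) = -4*E
X(W) = (-7 + W)*(4 + W) (X(W) = (4 + W)*(-7 + W) = (-7 + W)*(4 + W))
(46 - 15)*X(R(o(-5))) = (46 - 15)*(-28 + (-4*(-5))**2 - (-12)*(-5)) = 31*(-28 + 20**2 - 3*20) = 31*(-28 + 400 - 60) = 31*312 = 9672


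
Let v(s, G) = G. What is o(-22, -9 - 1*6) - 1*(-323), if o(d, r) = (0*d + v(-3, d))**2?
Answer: 807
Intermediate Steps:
o(d, r) = d**2 (o(d, r) = (0*d + d)**2 = (0 + d)**2 = d**2)
o(-22, -9 - 1*6) - 1*(-323) = (-22)**2 - 1*(-323) = 484 + 323 = 807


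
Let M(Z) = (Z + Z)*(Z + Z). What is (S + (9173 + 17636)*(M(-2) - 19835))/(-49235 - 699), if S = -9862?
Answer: 531337433/49934 ≈ 10641.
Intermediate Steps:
M(Z) = 4*Z² (M(Z) = (2*Z)*(2*Z) = 4*Z²)
(S + (9173 + 17636)*(M(-2) - 19835))/(-49235 - 699) = (-9862 + (9173 + 17636)*(4*(-2)² - 19835))/(-49235 - 699) = (-9862 + 26809*(4*4 - 19835))/(-49934) = (-9862 + 26809*(16 - 19835))*(-1/49934) = (-9862 + 26809*(-19819))*(-1/49934) = (-9862 - 531327571)*(-1/49934) = -531337433*(-1/49934) = 531337433/49934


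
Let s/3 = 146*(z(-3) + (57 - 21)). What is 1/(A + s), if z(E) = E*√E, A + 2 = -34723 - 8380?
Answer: I/(-27337*I + 1314*√3) ≈ -3.6329e-5 + 3.0245e-6*I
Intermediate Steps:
A = -43105 (A = -2 + (-34723 - 8380) = -2 - 43103 = -43105)
z(E) = E^(3/2)
s = 15768 - 1314*I*√3 (s = 3*(146*((-3)^(3/2) + (57 - 21))) = 3*(146*(-3*I*√3 + 36)) = 3*(146*(36 - 3*I*√3)) = 3*(5256 - 438*I*√3) = 15768 - 1314*I*√3 ≈ 15768.0 - 2275.9*I)
1/(A + s) = 1/(-43105 + (15768 - 1314*I*√3)) = 1/(-27337 - 1314*I*√3)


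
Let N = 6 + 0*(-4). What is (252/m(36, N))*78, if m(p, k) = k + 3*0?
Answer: 3276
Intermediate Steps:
N = 6 (N = 6 + 0 = 6)
m(p, k) = k (m(p, k) = k + 0 = k)
(252/m(36, N))*78 = (252/6)*78 = (252*(1/6))*78 = 42*78 = 3276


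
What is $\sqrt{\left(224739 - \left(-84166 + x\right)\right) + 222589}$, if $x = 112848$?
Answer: $\sqrt{418646} \approx 647.03$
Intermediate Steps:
$\sqrt{\left(224739 - \left(-84166 + x\right)\right) + 222589} = \sqrt{\left(224739 - \left(-84166 + 112848\right)\right) + 222589} = \sqrt{\left(224739 - 28682\right) + 222589} = \sqrt{196057 + 222589} = \sqrt{418646}$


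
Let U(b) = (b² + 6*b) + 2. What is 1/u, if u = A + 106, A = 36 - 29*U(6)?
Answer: -1/2004 ≈ -0.00049900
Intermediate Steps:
U(b) = 2 + b² + 6*b
A = -2110 (A = 36 - 29*(2 + 6² + 6*6) = 36 - 29*(2 + 36 + 36) = 36 - 29*74 = 36 - 2146 = -2110)
u = -2004 (u = -2110 + 106 = -2004)
1/u = 1/(-2004) = -1/2004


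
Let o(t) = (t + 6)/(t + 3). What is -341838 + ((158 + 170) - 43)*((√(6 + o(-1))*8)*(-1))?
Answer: -341838 - 1140*√34 ≈ -3.4849e+5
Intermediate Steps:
o(t) = (6 + t)/(3 + t)
-341838 + ((158 + 170) - 43)*((√(6 + o(-1))*8)*(-1)) = -341838 + ((158 + 170) - 43)*((√(6 + (6 - 1)/(3 - 1))*8)*(-1)) = -341838 + (328 - 43)*((√(6 + 5/2)*8)*(-1)) = -341838 + 285*((√(6 + (½)*5)*8)*(-1)) = -341838 + 285*((√(6 + 5/2)*8)*(-1)) = -341838 + 285*((√(17/2)*8)*(-1)) = -341838 + 285*(((√34/2)*8)*(-1)) = -341838 + 285*((4*√34)*(-1)) = -341838 + 285*(-4*√34) = -341838 - 1140*√34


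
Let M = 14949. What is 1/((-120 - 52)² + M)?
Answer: 1/44533 ≈ 2.2455e-5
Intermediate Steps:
1/((-120 - 52)² + M) = 1/((-120 - 52)² + 14949) = 1/((-172)² + 14949) = 1/(29584 + 14949) = 1/44533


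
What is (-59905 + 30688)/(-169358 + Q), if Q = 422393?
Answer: -9739/84345 ≈ -0.11547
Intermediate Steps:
(-59905 + 30688)/(-169358 + Q) = (-59905 + 30688)/(-169358 + 422393) = -29217/253035 = -29217*1/253035 = -9739/84345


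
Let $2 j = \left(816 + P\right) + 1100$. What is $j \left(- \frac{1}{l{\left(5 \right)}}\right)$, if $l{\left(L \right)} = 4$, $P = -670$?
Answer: $- \frac{623}{4} \approx -155.75$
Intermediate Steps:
$j = 623$ ($j = \frac{\left(816 - 670\right) + 1100}{2} = \frac{146 + 1100}{2} = \frac{1}{2} \cdot 1246 = 623$)
$j \left(- \frac{1}{l{\left(5 \right)}}\right) = 623 \left(- \frac{1}{4}\right) = - \frac{623}{4}$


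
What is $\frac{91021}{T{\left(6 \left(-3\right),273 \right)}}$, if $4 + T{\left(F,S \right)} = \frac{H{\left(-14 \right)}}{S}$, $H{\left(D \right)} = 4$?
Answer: $- \frac{24848733}{1088} \approx -22839.0$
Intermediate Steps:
$T{\left(F,S \right)} = -4 + \frac{4}{S}$
$\frac{91021}{T{\left(6 \left(-3\right),273 \right)}} = \frac{91021}{-4 + \frac{4}{273}} = \frac{91021}{- \frac{1088}{273}} = 91021 \left(- \frac{273}{1088}\right) = - \frac{24848733}{1088}$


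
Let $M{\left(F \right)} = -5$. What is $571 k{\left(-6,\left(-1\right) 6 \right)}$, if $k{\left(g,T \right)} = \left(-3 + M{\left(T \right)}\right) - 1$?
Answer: $-5139$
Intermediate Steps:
$k{\left(g,T \right)} = -9$ ($k{\left(g,T \right)} = \left(-3 - 5\right) - 1 = -8 - 1 = -9$)
$571 k{\left(-6,\left(-1\right) 6 \right)} = 571 \left(-9\right) = -5139$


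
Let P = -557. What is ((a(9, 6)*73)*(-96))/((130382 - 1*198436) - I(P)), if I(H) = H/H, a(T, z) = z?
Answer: 14016/22685 ≈ 0.61785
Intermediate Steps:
I(H) = 1
((a(9, 6)*73)*(-96))/((130382 - 1*198436) - I(P)) = ((6*73)*(-96))/((130382 - 1*198436) - 1*1) = (438*(-96))/((130382 - 198436) - 1) = -42048/(-68054 - 1) = -42048/(-68055) = -42048*(-1/68055) = 14016/22685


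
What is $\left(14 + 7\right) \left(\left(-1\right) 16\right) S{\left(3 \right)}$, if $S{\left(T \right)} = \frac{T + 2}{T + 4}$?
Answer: $-240$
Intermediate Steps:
$S{\left(T \right)} = \frac{2 + T}{4 + T}$
$\left(14 + 7\right) \left(\left(-1\right) 16\right) S{\left(3 \right)} = \left(14 + 7\right) \left(\left(-1\right) 16\right) \frac{2 + 3}{4 + 3} = 21 \left(-16\right) \frac{1}{7} \cdot 5 = - 336 \cdot \frac{1}{7} \cdot 5 = \left(-336\right) \frac{5}{7} = -240$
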